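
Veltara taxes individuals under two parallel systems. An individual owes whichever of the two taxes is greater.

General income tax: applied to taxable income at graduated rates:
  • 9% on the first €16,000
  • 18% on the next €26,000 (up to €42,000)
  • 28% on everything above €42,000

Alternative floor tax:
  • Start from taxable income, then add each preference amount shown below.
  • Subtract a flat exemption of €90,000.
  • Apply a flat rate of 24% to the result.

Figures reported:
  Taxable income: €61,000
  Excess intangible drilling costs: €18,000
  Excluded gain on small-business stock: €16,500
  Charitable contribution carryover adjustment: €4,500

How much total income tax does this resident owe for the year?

€11,440

Alternative floor tax:
  Adjusted income: €61,000 + €18,000 + €16,500 + €4,500 = €100,000
  Less exemption €90,000 → base €10,000
  €10,000 × 24% = €2,400

General income tax:
  €16,000 × 9% = €1,440
  €26,000 × 18% = €4,680
  €19,000 × 28% = €5,320
  → €11,440

€11,440 > €2,400, so the general income tax governs.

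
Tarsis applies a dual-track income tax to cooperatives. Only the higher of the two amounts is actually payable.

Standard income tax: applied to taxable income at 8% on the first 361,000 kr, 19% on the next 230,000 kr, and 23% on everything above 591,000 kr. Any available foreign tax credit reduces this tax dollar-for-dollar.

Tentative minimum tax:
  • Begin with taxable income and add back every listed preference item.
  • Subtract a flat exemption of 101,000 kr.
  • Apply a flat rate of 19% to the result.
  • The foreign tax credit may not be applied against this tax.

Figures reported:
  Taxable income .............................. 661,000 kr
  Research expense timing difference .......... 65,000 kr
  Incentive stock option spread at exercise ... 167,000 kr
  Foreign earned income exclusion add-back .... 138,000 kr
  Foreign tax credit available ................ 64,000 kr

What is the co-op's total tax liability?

Standard income tax:
  361,000 kr × 8% = 28,880 kr
  230,000 kr × 19% = 43,700 kr
  70,000 kr × 23% = 16,100 kr
  → 88,680 kr
  Less foreign tax credit 64,000 kr → 24,680 kr

Tentative minimum tax:
  Adjusted income: 661,000 kr + 65,000 kr + 167,000 kr + 138,000 kr = 1,031,000 kr
  Less exemption 101,000 kr → base 930,000 kr
  930,000 kr × 19% = 176,700 kr

176,700 kr > 24,680 kr, so the tentative minimum tax is the binding amount.

176,700 kr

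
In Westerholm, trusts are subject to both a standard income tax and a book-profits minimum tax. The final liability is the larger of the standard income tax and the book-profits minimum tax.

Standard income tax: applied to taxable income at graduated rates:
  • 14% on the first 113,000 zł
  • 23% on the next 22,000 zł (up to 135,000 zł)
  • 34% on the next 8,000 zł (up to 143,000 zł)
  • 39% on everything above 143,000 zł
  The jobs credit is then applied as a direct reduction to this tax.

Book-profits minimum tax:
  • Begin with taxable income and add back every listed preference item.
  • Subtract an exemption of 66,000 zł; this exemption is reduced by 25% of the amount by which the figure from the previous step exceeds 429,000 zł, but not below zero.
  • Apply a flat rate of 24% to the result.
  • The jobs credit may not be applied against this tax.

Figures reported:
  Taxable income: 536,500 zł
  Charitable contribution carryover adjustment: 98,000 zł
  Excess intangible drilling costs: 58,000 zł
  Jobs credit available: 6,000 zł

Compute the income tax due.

171,065 zł

Standard income tax:
  113,000 zł × 14% = 15,820 zł
  22,000 zł × 23% = 5,060 zł
  8,000 zł × 34% = 2,720 zł
  393,500 zł × 39% = 153,465 zł
  → 177,065 zł
  Less jobs credit 6,000 zł → 171,065 zł

Book-profits minimum tax:
  Adjusted income: 536,500 zł + 98,000 zł + 58,000 zł = 692,500 zł
  Exemption: 66,000 zł − 25% × (692,500 zł − 429,000 zł) = 66,000 zł − 65,875 zł = 125 zł
  Base: 692,500 zł − 125 zł = 692,375 zł
  692,375 zł × 24% = 166,170 zł

171,065 zł > 166,170 zł, so the standard income tax governs.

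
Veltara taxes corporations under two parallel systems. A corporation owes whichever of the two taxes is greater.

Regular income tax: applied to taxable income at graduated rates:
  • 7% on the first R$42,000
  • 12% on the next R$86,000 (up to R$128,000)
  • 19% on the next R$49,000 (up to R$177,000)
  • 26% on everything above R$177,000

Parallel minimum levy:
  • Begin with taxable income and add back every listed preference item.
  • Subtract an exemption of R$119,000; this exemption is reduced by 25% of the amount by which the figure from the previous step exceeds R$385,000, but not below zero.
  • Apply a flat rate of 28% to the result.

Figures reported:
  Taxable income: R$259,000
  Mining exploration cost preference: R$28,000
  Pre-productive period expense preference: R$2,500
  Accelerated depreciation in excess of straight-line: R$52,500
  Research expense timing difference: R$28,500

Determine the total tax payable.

Regular income tax:
  R$42,000 × 7% = R$2,940
  R$86,000 × 12% = R$10,320
  R$49,000 × 19% = R$9,310
  R$82,000 × 26% = R$21,320
  → R$43,890

Parallel minimum levy:
  Adjusted income: R$259,000 + R$28,000 + R$2,500 + R$52,500 + R$28,500 = R$370,500
  Exemption: R$370,500 ≤ R$385,000, so full R$119,000 applies
  Base: R$370,500 − R$119,000 = R$251,500
  R$251,500 × 28% = R$70,420

R$70,420 > R$43,890, so the parallel minimum levy is the binding amount.

R$70,420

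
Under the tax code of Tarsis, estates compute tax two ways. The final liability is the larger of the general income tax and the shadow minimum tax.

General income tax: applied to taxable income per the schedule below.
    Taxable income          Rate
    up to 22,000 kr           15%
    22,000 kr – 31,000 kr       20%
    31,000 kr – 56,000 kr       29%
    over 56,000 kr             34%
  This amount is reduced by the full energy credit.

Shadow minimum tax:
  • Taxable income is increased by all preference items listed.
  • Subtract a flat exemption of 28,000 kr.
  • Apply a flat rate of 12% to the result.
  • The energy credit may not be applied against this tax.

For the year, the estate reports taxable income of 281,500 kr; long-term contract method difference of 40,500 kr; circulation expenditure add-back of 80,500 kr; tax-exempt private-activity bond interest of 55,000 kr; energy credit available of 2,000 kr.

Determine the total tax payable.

87,020 kr

General income tax:
  22,000 kr × 15% = 3,300 kr
  9,000 kr × 20% = 1,800 kr
  25,000 kr × 29% = 7,250 kr
  225,500 kr × 34% = 76,670 kr
  → 89,020 kr
  Less energy credit 2,000 kr → 87,020 kr

Shadow minimum tax:
  Adjusted income: 281,500 kr + 40,500 kr + 80,500 kr + 55,000 kr = 457,500 kr
  Less exemption 28,000 kr → base 429,500 kr
  429,500 kr × 12% = 51,540 kr

87,020 kr > 51,540 kr, so the general income tax governs.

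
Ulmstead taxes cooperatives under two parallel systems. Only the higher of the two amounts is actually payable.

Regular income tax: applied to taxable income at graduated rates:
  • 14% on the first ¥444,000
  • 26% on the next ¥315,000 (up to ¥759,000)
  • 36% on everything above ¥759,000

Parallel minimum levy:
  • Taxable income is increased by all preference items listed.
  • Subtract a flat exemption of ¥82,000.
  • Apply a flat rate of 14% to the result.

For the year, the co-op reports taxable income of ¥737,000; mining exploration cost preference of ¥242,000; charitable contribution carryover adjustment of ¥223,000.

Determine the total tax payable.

¥156,800

Regular income tax:
  ¥444,000 × 14% = ¥62,160
  ¥293,000 × 26% = ¥76,180
  → ¥138,340

Parallel minimum levy:
  Adjusted income: ¥737,000 + ¥242,000 + ¥223,000 = ¥1,202,000
  Less exemption ¥82,000 → base ¥1,120,000
  ¥1,120,000 × 14% = ¥156,800

¥156,800 > ¥138,340, so the parallel minimum levy is the binding amount.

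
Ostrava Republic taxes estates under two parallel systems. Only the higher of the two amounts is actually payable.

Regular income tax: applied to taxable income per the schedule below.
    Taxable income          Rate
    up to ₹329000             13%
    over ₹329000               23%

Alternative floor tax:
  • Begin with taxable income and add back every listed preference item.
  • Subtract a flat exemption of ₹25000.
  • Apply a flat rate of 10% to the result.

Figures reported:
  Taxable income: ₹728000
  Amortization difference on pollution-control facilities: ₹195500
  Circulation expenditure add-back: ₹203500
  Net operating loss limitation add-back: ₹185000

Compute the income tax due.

Regular income tax:
  ₹329000 × 13% = ₹42770
  ₹399000 × 23% = ₹91770
  → ₹134540

Alternative floor tax:
  Adjusted income: ₹728000 + ₹195500 + ₹203500 + ₹185000 = ₹1312000
  Less exemption ₹25000 → base ₹1287000
  ₹1287000 × 10% = ₹128700

₹134540 > ₹128700, so the regular income tax governs.

₹134540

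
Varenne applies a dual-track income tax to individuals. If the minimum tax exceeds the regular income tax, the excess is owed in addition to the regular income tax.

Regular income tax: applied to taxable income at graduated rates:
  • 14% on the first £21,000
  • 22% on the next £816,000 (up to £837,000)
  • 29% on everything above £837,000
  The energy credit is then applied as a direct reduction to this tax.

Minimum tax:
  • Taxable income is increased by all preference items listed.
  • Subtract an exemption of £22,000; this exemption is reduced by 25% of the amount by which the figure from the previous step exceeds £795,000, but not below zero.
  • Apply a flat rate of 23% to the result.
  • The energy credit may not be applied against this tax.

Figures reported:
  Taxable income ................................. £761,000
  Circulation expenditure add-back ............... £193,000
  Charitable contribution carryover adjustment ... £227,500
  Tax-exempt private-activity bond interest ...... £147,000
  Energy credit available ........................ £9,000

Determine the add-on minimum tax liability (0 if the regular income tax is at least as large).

£148,815

Minimum tax:
  Adjusted income: £761,000 + £193,000 + £227,500 + £147,000 = £1,328,500
  Exemption: 25% × (£1,328,500 − £795,000) = £133,375 ≥ £22,000, so the exemption is fully phased out
  Base: £1,328,500 − £0 = £1,328,500
  £1,328,500 × 23% = £305,555

Regular income tax:
  £21,000 × 14% = £2,940
  £740,000 × 22% = £162,800
  → £165,740
  Less energy credit £9,000 → £156,740

Excess of minimum tax over regular income tax: £305,555 − £156,740 = £148,815.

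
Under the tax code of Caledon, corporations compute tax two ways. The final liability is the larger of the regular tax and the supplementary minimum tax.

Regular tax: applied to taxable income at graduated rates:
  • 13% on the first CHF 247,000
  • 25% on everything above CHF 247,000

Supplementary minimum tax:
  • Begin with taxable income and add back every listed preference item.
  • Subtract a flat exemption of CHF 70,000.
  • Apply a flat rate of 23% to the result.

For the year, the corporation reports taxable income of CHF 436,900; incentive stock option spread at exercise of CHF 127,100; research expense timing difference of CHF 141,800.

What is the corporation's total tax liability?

CHF 146,234

Supplementary minimum tax:
  Adjusted income: CHF 436,900 + CHF 127,100 + CHF 141,800 = CHF 705,800
  Less exemption CHF 70,000 → base CHF 635,800
  CHF 635,800 × 23% = CHF 146,234

Regular tax:
  CHF 247,000 × 13% = CHF 32,110
  CHF 189,900 × 25% = CHF 47,475
  → CHF 79,585

CHF 146,234 > CHF 79,585, so the supplementary minimum tax is the binding amount.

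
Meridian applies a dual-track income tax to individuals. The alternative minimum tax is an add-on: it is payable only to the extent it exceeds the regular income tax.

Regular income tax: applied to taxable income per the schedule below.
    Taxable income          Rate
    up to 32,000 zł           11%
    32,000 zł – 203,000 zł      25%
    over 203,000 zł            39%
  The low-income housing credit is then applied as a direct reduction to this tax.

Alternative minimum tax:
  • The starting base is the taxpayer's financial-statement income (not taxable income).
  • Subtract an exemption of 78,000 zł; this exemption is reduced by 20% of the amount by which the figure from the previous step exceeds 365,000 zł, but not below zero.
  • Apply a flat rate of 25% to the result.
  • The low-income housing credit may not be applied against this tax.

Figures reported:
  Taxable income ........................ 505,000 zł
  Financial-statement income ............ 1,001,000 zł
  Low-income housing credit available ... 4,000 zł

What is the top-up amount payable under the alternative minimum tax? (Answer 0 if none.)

90,200 zł

Alternative minimum tax:
  Base (financial-statement income): 1,001,000 zł
  Exemption: 20% × (1,001,000 zł − 365,000 zł) = 127,200 zł ≥ 78,000 zł, so the exemption is fully phased out
  Base: 1,001,000 zł − 0 zł = 1,001,000 zł
  1,001,000 zł × 25% = 250,250 zł

Regular income tax:
  32,000 zł × 11% = 3,520 zł
  171,000 zł × 25% = 42,750 zł
  302,000 zł × 39% = 117,780 zł
  → 164,050 zł
  Less low-income housing credit 4,000 zł → 160,050 zł

Excess of alternative minimum tax over regular income tax: 250,250 zł − 160,050 zł = 90,200 zł.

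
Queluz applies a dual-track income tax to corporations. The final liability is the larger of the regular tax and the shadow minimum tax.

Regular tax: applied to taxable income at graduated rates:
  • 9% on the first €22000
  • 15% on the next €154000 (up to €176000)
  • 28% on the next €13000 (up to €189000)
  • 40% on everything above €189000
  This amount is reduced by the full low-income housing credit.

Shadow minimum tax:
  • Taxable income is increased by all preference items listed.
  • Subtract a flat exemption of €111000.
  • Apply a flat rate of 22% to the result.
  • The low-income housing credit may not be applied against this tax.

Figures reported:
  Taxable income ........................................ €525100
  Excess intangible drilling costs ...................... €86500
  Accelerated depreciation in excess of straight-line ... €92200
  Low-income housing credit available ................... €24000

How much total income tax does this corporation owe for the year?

Shadow minimum tax:
  Adjusted income: €525100 + €86500 + €92200 = €703800
  Less exemption €111000 → base €592800
  €592800 × 22% = €130416

Regular tax:
  €22000 × 9% = €1980
  €154000 × 15% = €23100
  €13000 × 28% = €3640
  €336100 × 40% = €134440
  → €163160
  Less low-income housing credit €24000 → €139160

€139160 > €130416, so the regular tax governs.

€139160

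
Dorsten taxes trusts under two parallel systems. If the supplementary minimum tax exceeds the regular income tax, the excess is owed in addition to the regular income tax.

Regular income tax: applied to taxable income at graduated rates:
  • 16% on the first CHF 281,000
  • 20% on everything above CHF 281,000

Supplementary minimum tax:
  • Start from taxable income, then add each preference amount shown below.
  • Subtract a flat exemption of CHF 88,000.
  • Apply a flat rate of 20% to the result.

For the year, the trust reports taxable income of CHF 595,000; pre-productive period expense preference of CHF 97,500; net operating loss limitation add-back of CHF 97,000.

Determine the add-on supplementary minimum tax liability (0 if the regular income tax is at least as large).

CHF 32,540

Regular income tax:
  CHF 281,000 × 16% = CHF 44,960
  CHF 314,000 × 20% = CHF 62,800
  → CHF 107,760

Supplementary minimum tax:
  Adjusted income: CHF 595,000 + CHF 97,500 + CHF 97,000 = CHF 789,500
  Less exemption CHF 88,000 → base CHF 701,500
  CHF 701,500 × 20% = CHF 140,300

Excess of supplementary minimum tax over regular income tax: CHF 140,300 − CHF 107,760 = CHF 32,540.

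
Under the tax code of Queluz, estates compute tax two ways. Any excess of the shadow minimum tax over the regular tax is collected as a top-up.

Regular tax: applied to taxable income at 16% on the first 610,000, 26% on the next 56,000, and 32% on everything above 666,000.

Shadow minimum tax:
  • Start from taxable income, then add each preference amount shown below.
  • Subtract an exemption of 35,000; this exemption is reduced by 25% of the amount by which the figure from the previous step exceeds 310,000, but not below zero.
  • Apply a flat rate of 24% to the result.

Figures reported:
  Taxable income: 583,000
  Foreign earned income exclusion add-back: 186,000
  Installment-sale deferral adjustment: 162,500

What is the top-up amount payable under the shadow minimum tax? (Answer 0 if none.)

130,280

Shadow minimum tax:
  Adjusted income: 583,000 + 186,000 + 162,500 = 931,500
  Exemption: 25% × (931,500 − 310,000) = 155,375 ≥ 35,000, so the exemption is fully phased out
  Base: 931,500 − 0 = 931,500
  931,500 × 24% = 223,560

Regular tax:
  583,000 × 16% = 93,280

Excess of shadow minimum tax over regular tax: 223,560 − 93,280 = 130,280.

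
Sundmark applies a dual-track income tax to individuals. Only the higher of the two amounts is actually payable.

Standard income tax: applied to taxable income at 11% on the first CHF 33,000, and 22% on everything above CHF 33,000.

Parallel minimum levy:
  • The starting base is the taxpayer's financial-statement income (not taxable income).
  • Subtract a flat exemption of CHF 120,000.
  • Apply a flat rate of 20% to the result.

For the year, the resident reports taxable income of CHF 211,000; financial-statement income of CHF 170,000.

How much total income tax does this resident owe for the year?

CHF 42,790

Standard income tax:
  CHF 33,000 × 11% = CHF 3,630
  CHF 178,000 × 22% = CHF 39,160
  → CHF 42,790

Parallel minimum levy:
  Base (financial-statement income): CHF 170,000
  Less exemption CHF 120,000 → base CHF 50,000
  CHF 50,000 × 20% = CHF 10,000

CHF 42,790 > CHF 10,000, so the standard income tax governs.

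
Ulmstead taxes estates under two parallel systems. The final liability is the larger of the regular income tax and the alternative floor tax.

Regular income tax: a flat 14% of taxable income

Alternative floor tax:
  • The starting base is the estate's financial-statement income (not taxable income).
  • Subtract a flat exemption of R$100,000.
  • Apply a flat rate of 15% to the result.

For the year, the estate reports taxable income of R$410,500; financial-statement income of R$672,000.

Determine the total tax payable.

R$85,800

Regular income tax:
  R$410,500 × 14% = R$57,470

Alternative floor tax:
  Base (financial-statement income): R$672,000
  Less exemption R$100,000 → base R$572,000
  R$572,000 × 15% = R$85,800

R$85,800 > R$57,470, so the alternative floor tax is the binding amount.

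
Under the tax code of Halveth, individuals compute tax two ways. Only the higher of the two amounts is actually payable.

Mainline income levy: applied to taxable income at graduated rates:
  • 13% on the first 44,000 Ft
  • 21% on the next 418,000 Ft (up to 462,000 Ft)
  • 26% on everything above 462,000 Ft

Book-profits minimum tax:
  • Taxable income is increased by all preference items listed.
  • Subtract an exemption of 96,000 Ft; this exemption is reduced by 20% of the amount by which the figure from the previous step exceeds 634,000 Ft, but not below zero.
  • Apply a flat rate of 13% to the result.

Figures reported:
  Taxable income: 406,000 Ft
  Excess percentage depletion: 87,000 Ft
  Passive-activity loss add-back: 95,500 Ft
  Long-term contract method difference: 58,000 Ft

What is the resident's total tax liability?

81,740 Ft

Mainline income levy:
  44,000 Ft × 13% = 5,720 Ft
  362,000 Ft × 21% = 76,020 Ft
  → 81,740 Ft

Book-profits minimum tax:
  Adjusted income: 406,000 Ft + 87,000 Ft + 95,500 Ft + 58,000 Ft = 646,500 Ft
  Exemption: 96,000 Ft − 20% × (646,500 Ft − 634,000 Ft) = 96,000 Ft − 2,500 Ft = 93,500 Ft
  Base: 646,500 Ft − 93,500 Ft = 553,000 Ft
  553,000 Ft × 13% = 71,890 Ft

81,740 Ft > 71,890 Ft, so the mainline income levy governs.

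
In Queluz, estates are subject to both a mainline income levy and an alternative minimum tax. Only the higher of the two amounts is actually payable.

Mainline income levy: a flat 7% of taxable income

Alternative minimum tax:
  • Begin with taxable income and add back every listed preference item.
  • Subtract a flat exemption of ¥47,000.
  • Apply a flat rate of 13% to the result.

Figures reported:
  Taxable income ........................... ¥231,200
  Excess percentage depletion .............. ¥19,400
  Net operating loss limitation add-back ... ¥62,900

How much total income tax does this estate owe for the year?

¥34,645

Alternative minimum tax:
  Adjusted income: ¥231,200 + ¥19,400 + ¥62,900 = ¥313,500
  Less exemption ¥47,000 → base ¥266,500
  ¥266,500 × 13% = ¥34,645

Mainline income levy:
  ¥231,200 × 7% = ¥16,184

¥34,645 > ¥16,184, so the alternative minimum tax is the binding amount.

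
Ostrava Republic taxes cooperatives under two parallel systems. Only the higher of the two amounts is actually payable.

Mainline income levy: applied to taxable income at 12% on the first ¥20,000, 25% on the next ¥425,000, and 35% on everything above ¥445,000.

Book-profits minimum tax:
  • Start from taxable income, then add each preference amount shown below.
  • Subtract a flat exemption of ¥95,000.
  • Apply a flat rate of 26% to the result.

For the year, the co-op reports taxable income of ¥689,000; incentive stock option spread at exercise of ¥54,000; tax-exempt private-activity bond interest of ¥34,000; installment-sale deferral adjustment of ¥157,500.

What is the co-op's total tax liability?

¥218,270

Book-profits minimum tax:
  Adjusted income: ¥689,000 + ¥54,000 + ¥34,000 + ¥157,500 = ¥934,500
  Less exemption ¥95,000 → base ¥839,500
  ¥839,500 × 26% = ¥218,270

Mainline income levy:
  ¥20,000 × 12% = ¥2,400
  ¥425,000 × 25% = ¥106,250
  ¥244,000 × 35% = ¥85,400
  → ¥194,050

¥218,270 > ¥194,050, so the book-profits minimum tax is the binding amount.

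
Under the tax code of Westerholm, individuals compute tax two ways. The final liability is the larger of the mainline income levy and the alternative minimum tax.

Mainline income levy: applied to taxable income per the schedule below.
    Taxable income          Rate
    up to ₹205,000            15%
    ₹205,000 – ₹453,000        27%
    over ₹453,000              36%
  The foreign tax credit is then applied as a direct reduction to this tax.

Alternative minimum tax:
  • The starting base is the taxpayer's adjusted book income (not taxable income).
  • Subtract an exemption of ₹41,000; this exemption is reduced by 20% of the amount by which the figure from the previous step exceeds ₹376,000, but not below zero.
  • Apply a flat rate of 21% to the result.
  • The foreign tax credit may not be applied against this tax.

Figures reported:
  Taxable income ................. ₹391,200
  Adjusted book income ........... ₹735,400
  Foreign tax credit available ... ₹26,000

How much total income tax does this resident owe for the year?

₹154,434

Alternative minimum tax:
  Base (adjusted book income): ₹735,400
  Exemption: 20% × (₹735,400 − ₹376,000) = ₹71,880 ≥ ₹41,000, so the exemption is fully phased out
  Base: ₹735,400 − ₹0 = ₹735,400
  ₹735,400 × 21% = ₹154,434

Mainline income levy:
  ₹205,000 × 15% = ₹30,750
  ₹186,200 × 27% = ₹50,274
  → ₹81,024
  Less foreign tax credit ₹26,000 → ₹55,024

₹154,434 > ₹55,024, so the alternative minimum tax is the binding amount.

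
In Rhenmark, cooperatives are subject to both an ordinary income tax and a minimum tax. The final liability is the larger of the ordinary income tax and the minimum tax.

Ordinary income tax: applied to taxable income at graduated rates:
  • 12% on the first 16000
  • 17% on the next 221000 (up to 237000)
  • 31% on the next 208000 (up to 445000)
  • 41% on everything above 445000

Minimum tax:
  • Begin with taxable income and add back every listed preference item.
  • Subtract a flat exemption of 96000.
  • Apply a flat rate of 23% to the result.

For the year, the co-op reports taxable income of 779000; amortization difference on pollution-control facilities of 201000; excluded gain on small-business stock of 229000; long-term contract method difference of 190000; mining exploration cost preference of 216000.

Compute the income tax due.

Ordinary income tax:
  16000 × 12% = 1920
  221000 × 17% = 37570
  208000 × 31% = 64480
  334000 × 41% = 136940
  → 240910

Minimum tax:
  Adjusted income: 779000 + 201000 + 229000 + 190000 + 216000 = 1615000
  Less exemption 96000 → base 1519000
  1519000 × 23% = 349370

349370 > 240910, so the minimum tax is the binding amount.

349370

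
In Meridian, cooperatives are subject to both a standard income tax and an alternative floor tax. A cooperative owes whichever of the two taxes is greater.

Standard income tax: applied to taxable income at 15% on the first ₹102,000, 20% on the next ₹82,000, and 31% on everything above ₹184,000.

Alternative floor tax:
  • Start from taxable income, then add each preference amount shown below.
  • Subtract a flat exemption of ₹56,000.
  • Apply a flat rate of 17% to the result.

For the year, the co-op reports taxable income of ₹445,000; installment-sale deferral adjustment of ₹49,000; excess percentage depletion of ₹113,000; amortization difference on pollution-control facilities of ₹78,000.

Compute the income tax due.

Alternative floor tax:
  Adjusted income: ₹445,000 + ₹49,000 + ₹113,000 + ₹78,000 = ₹685,000
  Less exemption ₹56,000 → base ₹629,000
  ₹629,000 × 17% = ₹106,930

Standard income tax:
  ₹102,000 × 15% = ₹15,300
  ₹82,000 × 20% = ₹16,400
  ₹261,000 × 31% = ₹80,910
  → ₹112,610

₹112,610 > ₹106,930, so the standard income tax governs.

₹112,610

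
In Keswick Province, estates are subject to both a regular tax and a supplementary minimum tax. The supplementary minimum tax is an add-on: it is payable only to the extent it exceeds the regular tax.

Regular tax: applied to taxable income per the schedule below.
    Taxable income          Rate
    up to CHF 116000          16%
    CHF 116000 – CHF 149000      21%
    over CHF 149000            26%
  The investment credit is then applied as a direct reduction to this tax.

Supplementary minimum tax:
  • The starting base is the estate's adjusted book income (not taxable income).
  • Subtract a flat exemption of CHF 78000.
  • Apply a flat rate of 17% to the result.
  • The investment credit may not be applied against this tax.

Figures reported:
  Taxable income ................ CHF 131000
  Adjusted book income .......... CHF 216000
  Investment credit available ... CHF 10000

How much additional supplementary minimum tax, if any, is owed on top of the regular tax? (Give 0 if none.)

Regular tax:
  CHF 116000 × 16% = CHF 18560
  CHF 15000 × 21% = CHF 3150
  → CHF 21710
  Less investment credit CHF 10000 → CHF 11710

Supplementary minimum tax:
  Base (adjusted book income): CHF 216000
  Less exemption CHF 78000 → base CHF 138000
  CHF 138000 × 17% = CHF 23460

Excess of supplementary minimum tax over regular tax: CHF 23460 − CHF 11710 = CHF 11750.

CHF 11750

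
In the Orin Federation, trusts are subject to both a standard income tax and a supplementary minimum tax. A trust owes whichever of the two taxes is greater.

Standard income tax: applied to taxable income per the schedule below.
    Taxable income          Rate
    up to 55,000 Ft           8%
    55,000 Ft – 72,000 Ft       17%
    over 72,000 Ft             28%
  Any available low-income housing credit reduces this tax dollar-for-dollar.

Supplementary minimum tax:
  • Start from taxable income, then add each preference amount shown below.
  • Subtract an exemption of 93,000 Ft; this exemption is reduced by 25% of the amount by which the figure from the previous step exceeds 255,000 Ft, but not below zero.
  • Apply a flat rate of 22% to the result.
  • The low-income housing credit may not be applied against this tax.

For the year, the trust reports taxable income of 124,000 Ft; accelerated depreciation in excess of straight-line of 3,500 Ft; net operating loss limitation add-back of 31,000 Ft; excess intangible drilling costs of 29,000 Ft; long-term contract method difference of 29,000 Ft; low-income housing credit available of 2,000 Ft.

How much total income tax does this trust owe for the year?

27,170 Ft

Standard income tax:
  55,000 Ft × 8% = 4,400 Ft
  17,000 Ft × 17% = 2,890 Ft
  52,000 Ft × 28% = 14,560 Ft
  → 21,850 Ft
  Less low-income housing credit 2,000 Ft → 19,850 Ft

Supplementary minimum tax:
  Adjusted income: 124,000 Ft + 3,500 Ft + 31,000 Ft + 29,000 Ft + 29,000 Ft = 216,500 Ft
  Exemption: 216,500 Ft ≤ 255,000 Ft, so full 93,000 Ft applies
  Base: 216,500 Ft − 93,000 Ft = 123,500 Ft
  123,500 Ft × 22% = 27,170 Ft

27,170 Ft > 19,850 Ft, so the supplementary minimum tax is the binding amount.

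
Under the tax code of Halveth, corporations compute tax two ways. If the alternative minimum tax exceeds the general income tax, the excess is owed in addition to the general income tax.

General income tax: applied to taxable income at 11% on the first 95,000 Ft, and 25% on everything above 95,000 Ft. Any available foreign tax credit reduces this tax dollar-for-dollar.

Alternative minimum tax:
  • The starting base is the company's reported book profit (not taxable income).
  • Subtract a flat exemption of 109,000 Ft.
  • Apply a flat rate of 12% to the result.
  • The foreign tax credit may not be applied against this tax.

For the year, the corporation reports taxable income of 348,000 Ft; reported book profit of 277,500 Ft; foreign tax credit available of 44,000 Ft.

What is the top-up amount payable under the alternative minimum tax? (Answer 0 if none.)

Alternative minimum tax:
  Base (reported book profit): 277,500 Ft
  Less exemption 109,000 Ft → base 168,500 Ft
  168,500 Ft × 12% = 20,220 Ft

General income tax:
  95,000 Ft × 11% = 10,450 Ft
  253,000 Ft × 25% = 63,250 Ft
  → 73,700 Ft
  Less foreign tax credit 44,000 Ft → 29,700 Ft

20,220 Ft ≤ 29,700 Ft, so no add-on is due.

0 Ft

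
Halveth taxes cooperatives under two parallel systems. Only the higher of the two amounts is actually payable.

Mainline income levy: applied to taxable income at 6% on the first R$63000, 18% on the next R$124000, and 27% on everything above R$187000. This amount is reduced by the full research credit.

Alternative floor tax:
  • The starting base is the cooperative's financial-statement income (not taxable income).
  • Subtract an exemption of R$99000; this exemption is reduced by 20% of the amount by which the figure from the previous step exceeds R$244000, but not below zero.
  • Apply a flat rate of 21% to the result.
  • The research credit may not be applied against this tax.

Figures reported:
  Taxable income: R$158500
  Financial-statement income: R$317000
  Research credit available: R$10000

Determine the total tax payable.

R$48846

Mainline income levy:
  R$63000 × 6% = R$3780
  R$95500 × 18% = R$17190
  → R$20970
  Less research credit R$10000 → R$10970

Alternative floor tax:
  Base (financial-statement income): R$317000
  Exemption: R$99000 − 20% × (R$317000 − R$244000) = R$99000 − R$14600 = R$84400
  Base: R$317000 − R$84400 = R$232600
  R$232600 × 21% = R$48846

R$48846 > R$10970, so the alternative floor tax is the binding amount.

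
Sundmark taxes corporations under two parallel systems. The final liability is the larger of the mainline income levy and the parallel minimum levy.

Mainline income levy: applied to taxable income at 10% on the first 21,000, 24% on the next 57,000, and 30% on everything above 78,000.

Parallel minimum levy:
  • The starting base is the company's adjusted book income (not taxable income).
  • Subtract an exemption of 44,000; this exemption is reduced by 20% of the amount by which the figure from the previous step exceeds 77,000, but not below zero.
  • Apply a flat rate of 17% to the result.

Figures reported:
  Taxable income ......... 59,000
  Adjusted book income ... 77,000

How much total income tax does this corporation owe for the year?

11,220

Parallel minimum levy:
  Base (adjusted book income): 77,000
  Exemption: 77,000 ≤ 77,000, so full 44,000 applies
  Base: 77,000 − 44,000 = 33,000
  33,000 × 17% = 5,610

Mainline income levy:
  21,000 × 10% = 2,100
  38,000 × 24% = 9,120
  → 11,220

11,220 > 5,610, so the mainline income levy governs.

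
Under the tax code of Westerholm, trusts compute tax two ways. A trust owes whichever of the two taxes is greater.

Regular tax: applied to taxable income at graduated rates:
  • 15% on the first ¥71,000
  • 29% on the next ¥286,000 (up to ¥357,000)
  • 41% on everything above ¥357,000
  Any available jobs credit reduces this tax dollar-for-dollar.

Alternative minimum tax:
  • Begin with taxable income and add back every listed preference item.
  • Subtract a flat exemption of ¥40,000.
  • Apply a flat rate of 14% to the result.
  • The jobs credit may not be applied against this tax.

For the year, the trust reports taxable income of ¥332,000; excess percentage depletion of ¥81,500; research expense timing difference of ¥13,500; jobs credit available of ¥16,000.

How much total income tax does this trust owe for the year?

¥70,340

Alternative minimum tax:
  Adjusted income: ¥332,000 + ¥81,500 + ¥13,500 = ¥427,000
  Less exemption ¥40,000 → base ¥387,000
  ¥387,000 × 14% = ¥54,180

Regular tax:
  ¥71,000 × 15% = ¥10,650
  ¥261,000 × 29% = ¥75,690
  → ¥86,340
  Less jobs credit ¥16,000 → ¥70,340

¥70,340 > ¥54,180, so the regular tax governs.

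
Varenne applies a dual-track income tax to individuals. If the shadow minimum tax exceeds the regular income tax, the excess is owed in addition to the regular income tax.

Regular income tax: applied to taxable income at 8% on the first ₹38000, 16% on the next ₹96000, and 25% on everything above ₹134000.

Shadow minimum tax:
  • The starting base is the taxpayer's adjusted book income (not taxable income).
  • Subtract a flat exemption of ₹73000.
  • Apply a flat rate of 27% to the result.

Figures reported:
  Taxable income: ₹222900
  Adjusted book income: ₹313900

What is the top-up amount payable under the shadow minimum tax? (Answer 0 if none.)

₹24418

Shadow minimum tax:
  Base (adjusted book income): ₹313900
  Less exemption ₹73000 → base ₹240900
  ₹240900 × 27% = ₹65043

Regular income tax:
  ₹38000 × 8% = ₹3040
  ₹96000 × 16% = ₹15360
  ₹88900 × 25% = ₹22225
  → ₹40625

Excess of shadow minimum tax over regular income tax: ₹65043 − ₹40625 = ₹24418.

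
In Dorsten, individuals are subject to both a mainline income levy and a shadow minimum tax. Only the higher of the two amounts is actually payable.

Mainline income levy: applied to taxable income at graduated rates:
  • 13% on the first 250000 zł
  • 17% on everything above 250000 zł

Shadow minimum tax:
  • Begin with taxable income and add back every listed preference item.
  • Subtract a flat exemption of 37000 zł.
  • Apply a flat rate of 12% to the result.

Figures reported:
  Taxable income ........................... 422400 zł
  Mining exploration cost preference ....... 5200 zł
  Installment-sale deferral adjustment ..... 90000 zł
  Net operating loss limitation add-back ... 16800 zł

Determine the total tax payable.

Mainline income levy:
  250000 zł × 13% = 32500 zł
  172400 zł × 17% = 29308 zł
  → 61808 zł

Shadow minimum tax:
  Adjusted income: 422400 zł + 5200 zł + 90000 zł + 16800 zł = 534400 zł
  Less exemption 37000 zł → base 497400 zł
  497400 zł × 12% = 59688 zł

61808 zł > 59688 zł, so the mainline income levy governs.

61808 zł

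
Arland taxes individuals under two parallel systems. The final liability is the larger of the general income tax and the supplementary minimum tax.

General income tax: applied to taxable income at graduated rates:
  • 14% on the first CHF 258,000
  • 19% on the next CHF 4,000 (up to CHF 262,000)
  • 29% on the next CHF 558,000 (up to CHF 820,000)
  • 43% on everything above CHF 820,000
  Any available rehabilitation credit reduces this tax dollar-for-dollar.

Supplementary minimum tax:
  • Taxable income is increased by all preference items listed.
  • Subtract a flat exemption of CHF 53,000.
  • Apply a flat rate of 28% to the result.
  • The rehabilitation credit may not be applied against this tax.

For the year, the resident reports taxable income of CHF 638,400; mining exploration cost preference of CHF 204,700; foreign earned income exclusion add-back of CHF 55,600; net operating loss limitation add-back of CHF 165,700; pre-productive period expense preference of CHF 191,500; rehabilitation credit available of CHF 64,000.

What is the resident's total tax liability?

CHF 336,812

General income tax:
  CHF 258,000 × 14% = CHF 36,120
  CHF 4,000 × 19% = CHF 760
  CHF 376,400 × 29% = CHF 109,156
  → CHF 146,036
  Less rehabilitation credit CHF 64,000 → CHF 82,036

Supplementary minimum tax:
  Adjusted income: CHF 638,400 + CHF 204,700 + CHF 55,600 + CHF 165,700 + CHF 191,500 = CHF 1,255,900
  Less exemption CHF 53,000 → base CHF 1,202,900
  CHF 1,202,900 × 28% = CHF 336,812

CHF 336,812 > CHF 82,036, so the supplementary minimum tax is the binding amount.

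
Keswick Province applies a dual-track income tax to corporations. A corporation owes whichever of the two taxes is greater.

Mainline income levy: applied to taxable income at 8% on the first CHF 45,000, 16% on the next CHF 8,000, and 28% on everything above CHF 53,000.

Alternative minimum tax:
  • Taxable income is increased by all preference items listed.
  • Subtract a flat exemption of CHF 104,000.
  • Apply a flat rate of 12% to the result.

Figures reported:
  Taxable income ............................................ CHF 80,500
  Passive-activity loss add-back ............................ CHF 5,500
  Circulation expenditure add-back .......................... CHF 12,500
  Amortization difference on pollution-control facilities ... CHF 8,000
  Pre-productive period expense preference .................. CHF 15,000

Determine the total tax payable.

CHF 12,580

Alternative minimum tax:
  Adjusted income: CHF 80,500 + CHF 5,500 + CHF 12,500 + CHF 8,000 + CHF 15,000 = CHF 121,500
  Less exemption CHF 104,000 → base CHF 17,500
  CHF 17,500 × 12% = CHF 2,100

Mainline income levy:
  CHF 45,000 × 8% = CHF 3,600
  CHF 8,000 × 16% = CHF 1,280
  CHF 27,500 × 28% = CHF 7,700
  → CHF 12,580

CHF 12,580 > CHF 2,100, so the mainline income levy governs.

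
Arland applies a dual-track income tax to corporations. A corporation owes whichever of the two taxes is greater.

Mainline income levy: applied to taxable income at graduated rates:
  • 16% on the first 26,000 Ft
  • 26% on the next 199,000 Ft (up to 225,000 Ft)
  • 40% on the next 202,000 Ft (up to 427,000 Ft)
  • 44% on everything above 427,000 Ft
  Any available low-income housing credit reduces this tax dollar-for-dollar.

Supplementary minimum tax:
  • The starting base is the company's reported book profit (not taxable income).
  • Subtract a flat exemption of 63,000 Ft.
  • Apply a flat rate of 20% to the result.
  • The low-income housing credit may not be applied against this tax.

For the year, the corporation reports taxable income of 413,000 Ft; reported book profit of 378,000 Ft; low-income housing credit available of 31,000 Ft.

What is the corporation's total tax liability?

100,100 Ft

Mainline income levy:
  26,000 Ft × 16% = 4,160 Ft
  199,000 Ft × 26% = 51,740 Ft
  188,000 Ft × 40% = 75,200 Ft
  → 131,100 Ft
  Less low-income housing credit 31,000 Ft → 100,100 Ft

Supplementary minimum tax:
  Base (reported book profit): 378,000 Ft
  Less exemption 63,000 Ft → base 315,000 Ft
  315,000 Ft × 20% = 63,000 Ft

100,100 Ft > 63,000 Ft, so the mainline income levy governs.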